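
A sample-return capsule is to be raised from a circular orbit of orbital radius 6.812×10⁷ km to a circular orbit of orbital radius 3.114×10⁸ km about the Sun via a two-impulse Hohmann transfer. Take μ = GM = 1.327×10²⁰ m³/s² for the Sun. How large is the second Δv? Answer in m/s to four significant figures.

Δv ≈ 8275 m/s

r₁ = 6.812×10⁷ km = 6.812×10¹⁰ m.
r₂ = 3.114×10⁸ km = 3.114×10¹¹ m.
Transfer ellipse a_t = (r₁ + r₂)/2 = 1.898×10¹¹ m.
At r₁: circular v_c1 = √(μ/r₁) = 44140 m/s; transfer-perihelion v_p = √[μ(2/r₁ − 1/a_t)] = 56540 m/s.
At r₂: circular v_c2 = √(μ/r₂) = 20640 m/s; transfer-aphelion v_a = √[μ(2/r₂ − 1/a_t)] = 12370 m/s.
Δv₂ = v_c2 − v_a = 8275 m/s.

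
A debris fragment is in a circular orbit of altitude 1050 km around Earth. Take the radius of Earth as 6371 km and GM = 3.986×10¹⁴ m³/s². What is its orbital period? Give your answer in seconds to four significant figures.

T ≈ 6362 seconds

r = 6371 + 1050 = 7421.0 km = 7.4210×10⁶ m.
Kepler's third law: T = 2π√(r³/μ) = 2π√((7.421×10⁶)³ / 3.986×10¹⁴).
r³/μ = 1.025×10⁶ s², so T = 2π × 1.013×10³ = 6.362×10³ s.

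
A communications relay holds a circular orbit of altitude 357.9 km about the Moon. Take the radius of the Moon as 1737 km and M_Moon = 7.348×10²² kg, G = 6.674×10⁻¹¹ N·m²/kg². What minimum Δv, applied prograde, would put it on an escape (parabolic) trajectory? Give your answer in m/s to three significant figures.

Δv ≈ 634 m/s

μ = GM = 6.674×10⁻¹¹ × 7.348×10²² = 4.904×10¹² m³/s².
r = 1737 + 357.9 = 2094.9 km = 2.0949×10⁶ m.
Circular speed v_c = √(μ/r) = 1530 m/s.
Escape speed v_esc = √(2μ/r) = √2 × v_c = 2164 m/s.
Δv = v_esc − v_c = 633.8 m/s.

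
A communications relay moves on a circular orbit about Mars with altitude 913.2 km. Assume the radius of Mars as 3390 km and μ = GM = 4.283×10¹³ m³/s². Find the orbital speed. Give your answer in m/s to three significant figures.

r = 3390 + 913.2 = 4303.2 km = 4.3032×10⁶ m.
For a circular orbit v = √(μ/r) = √(4.283×10¹³ / 4.303×10⁶) = √(9.953×10⁶) = 3155 m/s.

v ≈ 3150 m/s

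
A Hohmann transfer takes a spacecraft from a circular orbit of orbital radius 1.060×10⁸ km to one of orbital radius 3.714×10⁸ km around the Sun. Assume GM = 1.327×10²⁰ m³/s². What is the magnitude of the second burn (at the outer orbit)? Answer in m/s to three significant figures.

r₁ = 1.060×10⁸ km = 1.060×10¹¹ m.
r₂ = 3.714×10⁸ km = 3.714×10¹¹ m.
Transfer ellipse a_t = (r₁ + r₂)/2 = 2.387×10¹¹ m.
At r₁: circular v_c1 = √(μ/r₁) = 35380 m/s; transfer-perihelion v_p = √[μ(2/r₁ − 1/a_t)] = 44130 m/s.
At r₂: circular v_c2 = √(μ/r₂) = 18900 m/s; transfer-aphelion v_a = √[μ(2/r₂ − 1/a_t)] = 12600 m/s.
Δv₂ = v_c2 − v_a = 6306 m/s.

Δv ≈ 6310 m/s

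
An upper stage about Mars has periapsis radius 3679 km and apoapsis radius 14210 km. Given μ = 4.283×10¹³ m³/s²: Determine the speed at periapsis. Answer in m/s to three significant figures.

Semi-major axis a = (r_p + r_a)/2 = 8944.5 km = 8.944×10⁶ m.
Vis-viva: v² = μ(2/r − 1/a) = 4.283×10¹³ × (5.436×10⁻⁷ − 1.118×10⁻⁷) = 1.850×10⁷ m²/s².
v = 4301 m/s.

v ≈ 4300 m/s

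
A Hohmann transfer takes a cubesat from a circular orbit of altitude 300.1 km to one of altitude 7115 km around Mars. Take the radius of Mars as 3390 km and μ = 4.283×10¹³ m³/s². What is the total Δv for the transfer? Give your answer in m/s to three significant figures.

Δv_total ≈ 1300 m/s

r₁ = 3390 + 300.1 = 3690.1 km = 3.6901×10⁶ m.
r₂ = 3390 + 7115 = 10505 km = 1.0505×10⁷ m.
Transfer ellipse a_t = (r₁ + r₂)/2 = 7.098×10⁶ m.
At r₁: circular v_c1 = √(μ/r₁) = 3407 m/s; transfer-periapsis v_p = √[μ(2/r₁ − 1/a_t)] = 4145 m/s.
Δv₁ = v_p − v_c1 = 737.9 m/s.
At r₂: circular v_c2 = √(μ/r₂) = 2019 m/s; transfer-apoapsis v_a = √[μ(2/r₂ − 1/a_t)] = 1456 m/s.
Δv₂ = v_c2 − v_a = 563.3 m/s.
Total Δv = Δv₁ + Δv₂ = 1301 m/s.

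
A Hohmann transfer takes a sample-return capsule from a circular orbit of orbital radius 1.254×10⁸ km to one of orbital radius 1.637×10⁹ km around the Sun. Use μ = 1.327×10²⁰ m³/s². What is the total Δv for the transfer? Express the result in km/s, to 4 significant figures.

r₁ = 1.254×10⁸ km = 1.254×10¹¹ m.
r₂ = 1.637×10⁹ km = 1.637×10¹² m.
Transfer ellipse a_t = (r₁ + r₂)/2 = 8.812×10¹¹ m.
At r₁: circular v_c1 = √(μ/r₁) = 32530 m/s; transfer-perihelion v_p = √[μ(2/r₁ − 1/a_t)] = 44340 m/s.
Δv₁ = v_p − v_c1 = 11810 m/s.
At r₂: circular v_c2 = √(μ/r₂) = 9003 m/s; transfer-aphelion v_a = √[μ(2/r₂ − 1/a_t)] = 3396 m/s.
Δv₂ = v_c2 − v_a = 5607 m/s.
Total Δv = Δv₁ + Δv₂ = 17410 m/s = 17.41 km/s.

Δv_total ≈ 17.41 km/s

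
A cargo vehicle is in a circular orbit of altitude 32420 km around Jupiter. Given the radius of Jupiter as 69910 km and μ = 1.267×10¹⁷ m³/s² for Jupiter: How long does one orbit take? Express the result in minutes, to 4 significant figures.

r = 69910 + 32420 = 102330 km = 1.0233×10⁸ m.
Kepler's third law: T = 2π√(r³/μ) = 2π√((1.023×10⁸)³ / 1.267×10¹⁷).
r³/μ = 8.457×10⁶ s², so T = 2π × 2.908×10³ = 1.827×10⁴ s.
Converting: 1.827×10⁴ s ÷ 60.00 = 304.5 minutes.

T ≈ 304.5 minutes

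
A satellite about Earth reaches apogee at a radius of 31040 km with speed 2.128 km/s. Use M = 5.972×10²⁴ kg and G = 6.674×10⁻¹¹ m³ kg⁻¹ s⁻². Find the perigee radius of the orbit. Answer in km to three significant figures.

perigee radius ≈ 6650 km

μ = GM = 6.674×10⁻¹¹ × 5.972×10²⁴ = 3.986×10¹⁴ m³/s².
r_a = 3.104×10⁷ m.
Specific energy ε = v²/2 − μ/r = -1.058×10⁷ J/kg, so a = −μ/(2ε) = 1.884×10⁷ m.
The apsides satisfy r_p + r_a = 2a, so the perigee radius is 2a − r_a = 6.645×10⁶ m = 6645.0 km.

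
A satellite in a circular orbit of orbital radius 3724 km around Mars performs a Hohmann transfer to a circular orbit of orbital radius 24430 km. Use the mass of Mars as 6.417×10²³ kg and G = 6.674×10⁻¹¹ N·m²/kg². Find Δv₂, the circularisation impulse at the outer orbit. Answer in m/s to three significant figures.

μ = GM = 6.674×10⁻¹¹ × 6.417×10²³ = 4.283×10¹³ m³/s².
r₁ = 3724 km = 3.724×10⁶ m.
r₂ = 24430 km = 2.443×10⁷ m.
Transfer ellipse a_t = (r₁ + r₂)/2 = 1.408×10⁷ m.
At r₁: circular v_c1 = √(μ/r₁) = 3391 m/s; transfer-periapsis v_p = √[μ(2/r₁ − 1/a_t)] = 4467 m/s.
At r₂: circular v_c2 = √(μ/r₂) = 1324 m/s; transfer-apoapsis v_a = √[μ(2/r₂ − 1/a_t)] = 681.0 m/s.
Δv₂ = v_c2 − v_a = 643.0 m/s.

Δv ≈ 643 m/s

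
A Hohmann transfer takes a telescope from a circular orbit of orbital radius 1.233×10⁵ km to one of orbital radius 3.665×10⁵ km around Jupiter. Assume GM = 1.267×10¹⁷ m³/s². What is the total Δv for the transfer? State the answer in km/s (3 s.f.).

r₁ = 1.233×10⁵ km = 1.233×10⁸ m.
r₂ = 3.665×10⁵ km = 3.665×10⁸ m.
Transfer ellipse a_t = (r₁ + r₂)/2 = 2.449×10⁸ m.
At r₁: circular v_c1 = √(μ/r₁) = 32060 m/s; transfer-perijove v_p = √[μ(2/r₁ − 1/a_t)] = 39210 m/s.
Δv₁ = v_p − v_c1 = 7159 m/s.
At r₂: circular v_c2 = √(μ/r₂) = 18590 m/s; transfer-apojove v_a = √[μ(2/r₂ − 1/a_t)] = 13190 m/s.
Δv₂ = v_c2 − v_a = 5400 m/s.
Total Δv = Δv₁ + Δv₂ = 12560 m/s = 12.56 km/s.

Δv_total ≈ 12.6 km/s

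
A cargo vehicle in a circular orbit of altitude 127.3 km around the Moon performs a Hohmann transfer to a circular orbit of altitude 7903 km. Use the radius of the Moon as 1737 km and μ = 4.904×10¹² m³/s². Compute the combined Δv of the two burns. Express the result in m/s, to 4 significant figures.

Δv_total ≈ 784.9 m/s

r₁ = 1737 + 127.3 = 1864.3 km = 1.8643×10⁶ m.
r₂ = 1737 + 7903 = 9640.0 km = 9.6400×10⁶ m.
Transfer ellipse a_t = (r₁ + r₂)/2 = 5.752×10⁶ m.
At r₁: circular v_c1 = √(μ/r₁) = 1622 m/s; transfer-perilune v_p = √[μ(2/r₁ − 1/a_t)] = 2100 m/s.
Δv₁ = v_p − v_c1 = 477.7 m/s.
At r₂: circular v_c2 = √(μ/r₂) = 713.2 m/s; transfer-apolune v_a = √[μ(2/r₂ − 1/a_t)] = 406.0 m/s.
Δv₂ = v_c2 − v_a = 307.2 m/s.
Total Δv = Δv₁ + Δv₂ = 784.9 m/s.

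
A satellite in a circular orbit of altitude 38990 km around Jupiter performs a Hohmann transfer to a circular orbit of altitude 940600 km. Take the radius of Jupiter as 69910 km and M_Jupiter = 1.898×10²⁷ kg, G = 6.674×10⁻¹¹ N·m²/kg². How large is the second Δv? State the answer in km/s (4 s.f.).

Δv ≈ 6.258 km/s

μ = GM = 6.674×10⁻¹¹ × 1.898×10²⁷ = 1.267×10¹⁷ m³/s².
r₁ = 69910 + 38990 = 108900 km = 1.0890×10⁸ m.
r₂ = 69910 + 940600 = 1010500 km = 1.0105×10⁹ m.
Transfer ellipse a_t = (r₁ + r₂)/2 = 5.597×10⁸ m.
At r₁: circular v_c1 = √(μ/r₁) = 34110 m/s; transfer-perijove v_p = √[μ(2/r₁ − 1/a_t)] = 45830 m/s.
At r₂: circular v_c2 = √(μ/r₂) = 11200 m/s; transfer-apojove v_a = √[μ(2/r₂ − 1/a_t)] = 4939 m/s.
Δv₂ = v_c2 − v_a = 6258 m/s.
= 6.258 km/s.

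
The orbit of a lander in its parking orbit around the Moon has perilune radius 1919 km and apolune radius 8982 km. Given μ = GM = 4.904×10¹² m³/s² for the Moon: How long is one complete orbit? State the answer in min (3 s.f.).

T ≈ 602 min

Semi-major axis a = (r_p + r_a)/2 = (1919.0 + 8982.0)/2 = 5450.5 km = 5.450×10⁶ m.
By Kepler's third law T = 2π√(a³/μ) = 2π × 5.746×10³ = 3.610×10⁴ s.
= 601.7 min.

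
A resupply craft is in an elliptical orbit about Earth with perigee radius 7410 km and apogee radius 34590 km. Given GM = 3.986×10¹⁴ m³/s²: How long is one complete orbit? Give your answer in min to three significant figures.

T ≈ 505 min

Semi-major axis a = (r_p + r_a)/2 = (7410.0 + 34590)/2 = 21000 km = 2.100×10⁷ m.
By Kepler's third law T = 2π√(a³/μ) = 2π × 4.820×10³ = 3.029×10⁴ s.
= 504.8 min.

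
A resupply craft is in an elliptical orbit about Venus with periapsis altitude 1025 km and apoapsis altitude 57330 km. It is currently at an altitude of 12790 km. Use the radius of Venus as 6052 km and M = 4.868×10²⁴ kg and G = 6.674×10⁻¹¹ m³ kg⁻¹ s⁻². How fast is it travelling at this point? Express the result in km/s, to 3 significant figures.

v ≈ 5.03 km/s

μ = GM = 6.674×10⁻¹¹ × 4.868×10²⁴ = 3.249×10¹⁴ m³/s².
r_p = 6052 + 1025 = 7077.0 km = 7.0770×10⁶ m.
r_a = 6052 + 57330 = 63382 km = 6.3382×10⁷ m.
r = 6052 + 12790 = 18842 km = 1.884×10⁷ m.
Semi-major axis a = (r_p + r_a)/2 = 35230 km = 3.523×10⁷ m.
Vis-viva: v² = μ(2/r − 1/a) = 3.249×10¹⁴ × (1.061×10⁻⁷ − 2.839×10⁻⁸) = 2.526×10⁷ m²/s².
v = 5026 m/s = 5.026 km/s.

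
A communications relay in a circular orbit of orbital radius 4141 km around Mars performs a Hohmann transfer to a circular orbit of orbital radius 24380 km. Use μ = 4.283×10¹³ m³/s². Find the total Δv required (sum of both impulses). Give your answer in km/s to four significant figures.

Δv_total ≈ 1.600 km/s

r₁ = 4141 km = 4.141×10⁶ m.
r₂ = 24380 km = 2.438×10⁷ m.
Transfer ellipse a_t = (r₁ + r₂)/2 = 1.426×10⁷ m.
At r₁: circular v_c1 = √(μ/r₁) = 3216 m/s; transfer-periapsis v_p = √[μ(2/r₁ − 1/a_t)] = 4205 m/s.
Δv₁ = v_p − v_c1 = 989.0 m/s.
At r₂: circular v_c2 = √(μ/r₂) = 1325 m/s; transfer-apoapsis v_a = √[μ(2/r₂ − 1/a_t)] = 714.2 m/s.
Δv₂ = v_c2 − v_a = 611.2 m/s.
Total Δv = Δv₁ + Δv₂ = 1600 m/s = 1.600 km/s.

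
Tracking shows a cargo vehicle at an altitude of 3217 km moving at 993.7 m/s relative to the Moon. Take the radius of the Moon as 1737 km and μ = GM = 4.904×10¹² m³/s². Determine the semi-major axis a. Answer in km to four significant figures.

a ≈ 4942 km

r = 1737 + 3217 = 4954.0 km = 4.954×10⁶ m.
Vis-viva rearranged: 1/a = 2/r − v²/μ = 4.037×10⁻⁷ − 2.014×10⁻⁷ = 2.024×10⁻⁷ m⁻¹.
a = 4.942×10⁶ m = 4941.7 km.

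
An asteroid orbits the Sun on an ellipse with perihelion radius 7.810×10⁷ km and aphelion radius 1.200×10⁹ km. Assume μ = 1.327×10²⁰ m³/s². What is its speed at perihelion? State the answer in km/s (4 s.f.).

v ≈ 56.49 km/s

Semi-major axis a = (r_p + r_a)/2 = 6.3905×10⁸ km = 6.390×10¹¹ m.
Vis-viva: v² = μ(2/r − 1/a) = 1.327×10²⁰ × (2.561×10⁻¹¹ − 1.565×10⁻¹²) = 3.191×10⁹ m²/s².
v = 56490 m/s = 56.49 km/s.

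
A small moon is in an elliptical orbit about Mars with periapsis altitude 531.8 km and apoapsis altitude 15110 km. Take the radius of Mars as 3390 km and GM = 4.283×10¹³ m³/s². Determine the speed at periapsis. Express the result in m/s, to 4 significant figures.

r_p = 3390 + 531.8 = 3921.8 km = 3.9218×10⁶ m.
r_a = 3390 + 15110 = 18500 km = 1.8500×10⁷ m.
Semi-major axis a = (r_p + r_a)/2 = 11211 km = 1.121×10⁷ m.
Vis-viva: v² = μ(2/r − 1/a) = 4.283×10¹³ × (5.100×10⁻⁷ − 8.920×10⁻⁸) = 1.802×10⁷ m²/s².
v = 4245 m/s.

v ≈ 4245 m/s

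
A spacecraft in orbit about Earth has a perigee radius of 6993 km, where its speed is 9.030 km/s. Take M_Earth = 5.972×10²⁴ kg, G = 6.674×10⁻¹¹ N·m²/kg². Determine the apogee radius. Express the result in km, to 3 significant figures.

apogee radius ≈ 17600 km

μ = GM = 6.674×10⁻¹¹ × 5.972×10²⁴ = 3.986×10¹⁴ m³/s².
r_p = 6.993×10⁶ m.
Specific energy ε = v²/2 − μ/r = -1.623×10⁷ J/kg, so a = −μ/(2ε) = 1.228×10⁷ m.
The apsides satisfy r_p + r_a = 2a, so the apogee radius is 2a − r_p = 1.757×10⁷ m = 17572 km.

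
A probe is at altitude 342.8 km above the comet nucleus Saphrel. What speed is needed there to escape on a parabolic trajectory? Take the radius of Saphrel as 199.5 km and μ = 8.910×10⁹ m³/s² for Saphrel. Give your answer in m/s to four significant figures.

v_esc ≈ 181.3 m/s

r = 199.5 + 342.8 = 542.30 km = 5.4230×10⁵ m.
Escape speed v_esc = √(2μ/r) = √(2 × 8.910×10⁹ / 5.423×10⁵) = √(3.286×10⁴) = 181.3 m/s.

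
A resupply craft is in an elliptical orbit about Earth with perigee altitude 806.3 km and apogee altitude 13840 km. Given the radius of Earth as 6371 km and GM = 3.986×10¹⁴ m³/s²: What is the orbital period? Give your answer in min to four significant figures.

T ≈ 265.8 min

r_p = 6371 + 806.3 = 7177.3 km = 7.1773×10⁶ m.
r_a = 6371 + 13840 = 20211 km = 2.0211×10⁷ m.
Semi-major axis a = (r_p + r_a)/2 = (7177.3 + 20211)/2 = 13694 km = 1.369×10⁷ m.
By Kepler's third law T = 2π√(a³/μ) = 2π × 2.538×10³ = 1.595×10⁴ s.
= 265.8 min.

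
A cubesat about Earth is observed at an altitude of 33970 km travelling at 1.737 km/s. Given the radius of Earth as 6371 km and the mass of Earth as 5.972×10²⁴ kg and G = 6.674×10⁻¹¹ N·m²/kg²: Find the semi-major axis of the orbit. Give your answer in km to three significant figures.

μ = GM = 6.674×10⁻¹¹ × 5.972×10²⁴ = 3.986×10¹⁴ m³/s².
r = 6371 + 33970 = 40341 km = 4.034×10⁷ m.
Vis-viva rearranged: 1/a = 2/r − v²/μ = 4.958×10⁻⁸ − 7.570×10⁻⁹ = 4.201×10⁻⁸ m⁻¹.
a = 2.381×10⁷ m = 23805 km.

a ≈ 23800 km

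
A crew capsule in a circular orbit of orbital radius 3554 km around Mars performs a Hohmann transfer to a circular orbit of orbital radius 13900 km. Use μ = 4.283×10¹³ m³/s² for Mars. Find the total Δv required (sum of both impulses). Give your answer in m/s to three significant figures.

r₁ = 3554 km = 3.554×10⁶ m.
r₂ = 13900 km = 1.390×10⁷ m.
Transfer ellipse a_t = (r₁ + r₂)/2 = 8.727×10⁶ m.
At r₁: circular v_c1 = √(μ/r₁) = 3471 m/s; transfer-periapsis v_p = √[μ(2/r₁ − 1/a_t)] = 4381 m/s.
Δv₁ = v_p − v_c1 = 909.7 m/s.
At r₂: circular v_c2 = √(μ/r₂) = 1755 m/s; transfer-apoapsis v_a = √[μ(2/r₂ − 1/a_t)] = 1120 m/s.
Δv₂ = v_c2 − v_a = 635.2 m/s.
Total Δv = Δv₁ + Δv₂ = 1545 m/s.

Δv_total ≈ 1540 m/s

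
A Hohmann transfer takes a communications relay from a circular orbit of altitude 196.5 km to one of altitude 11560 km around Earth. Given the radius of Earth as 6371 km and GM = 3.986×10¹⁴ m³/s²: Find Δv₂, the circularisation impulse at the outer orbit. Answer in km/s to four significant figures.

Δv ≈ 1.263 km/s

r₁ = 6371 + 196.5 = 6567.5 km = 6.5675×10⁶ m.
r₂ = 6371 + 11560 = 17931 km = 1.7931×10⁷ m.
Transfer ellipse a_t = (r₁ + r₂)/2 = 1.225×10⁷ m.
At r₁: circular v_c1 = √(μ/r₁) = 7791 m/s; transfer-perigee v_p = √[μ(2/r₁ − 1/a_t)] = 9426 m/s.
At r₂: circular v_c2 = √(μ/r₂) = 4715 m/s; transfer-apogee v_a = √[μ(2/r₂ − 1/a_t)] = 3452 m/s.
Δv₂ = v_c2 − v_a = 1263 m/s.
= 1.263 km/s.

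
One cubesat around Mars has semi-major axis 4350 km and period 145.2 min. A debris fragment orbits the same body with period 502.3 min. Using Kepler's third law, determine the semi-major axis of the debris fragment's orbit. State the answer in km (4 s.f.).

a₂ ≈ 9950 km

Kepler's third law: a³ ∝ T², so a₂ = a₁ (T₂/T₁)^(2/3).
T₂/T₁ = 3.459, (T₂/T₁)^(2/3) = 2.287.
a₂ = 4350 × 2.287 = 9950 km.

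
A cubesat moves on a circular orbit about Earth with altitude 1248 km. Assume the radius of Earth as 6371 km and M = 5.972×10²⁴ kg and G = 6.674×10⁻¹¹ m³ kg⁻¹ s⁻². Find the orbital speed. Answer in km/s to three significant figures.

v ≈ 7.23 km/s

μ = GM = 6.674×10⁻¹¹ × 5.972×10²⁴ = 3.986×10¹⁴ m³/s².
r = 6371 + 1248 = 7619.0 km = 7.6190×10⁶ m.
For a circular orbit v = √(μ/r) = √(3.986×10¹⁴ / 7.619×10⁶) = √(5.231×10⁷) = 7233 m/s.
That is 7.233 km/s.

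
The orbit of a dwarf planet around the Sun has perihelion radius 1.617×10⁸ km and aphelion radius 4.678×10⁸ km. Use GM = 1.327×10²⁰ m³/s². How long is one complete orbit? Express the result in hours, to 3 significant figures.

T ≈ 26800 hours

Semi-major axis a = (r_p + r_a)/2 = (1.6170×10⁸ + 4.6780×10⁸)/2 = 3.1475×10⁸ km = 3.148×10¹¹ m.
By Kepler's third law T = 2π√(a³/μ) = 2π × 1.533×10⁷ = 9.631×10⁷ s.
= 26750 hours.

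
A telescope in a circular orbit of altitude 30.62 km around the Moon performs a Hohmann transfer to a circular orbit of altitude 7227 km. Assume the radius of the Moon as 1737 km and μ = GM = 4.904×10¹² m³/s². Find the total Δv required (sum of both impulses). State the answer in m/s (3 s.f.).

r₁ = 1737 + 30.62 = 1767.6 km = 1.7676×10⁶ m.
r₂ = 1737 + 7227 = 8964.0 km = 8.9640×10⁶ m.
Transfer ellipse a_t = (r₁ + r₂)/2 = 5.366×10⁶ m.
At r₁: circular v_c1 = √(μ/r₁) = 1666 m/s; transfer-perilune v_p = √[μ(2/r₁ − 1/a_t)] = 2153 m/s.
Δv₁ = v_p − v_c1 = 487.2 m/s.
At r₂: circular v_c2 = √(μ/r₂) = 739.6 m/s; transfer-apolune v_a = √[μ(2/r₂ − 1/a_t)] = 424.5 m/s.
Δv₂ = v_c2 − v_a = 315.1 m/s.
Total Δv = Δv₁ + Δv₂ = 802.3 m/s.

Δv_total ≈ 802 m/s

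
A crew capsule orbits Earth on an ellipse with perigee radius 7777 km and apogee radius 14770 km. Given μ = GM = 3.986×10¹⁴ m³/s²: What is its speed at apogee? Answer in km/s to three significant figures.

v ≈ 4.31 km/s

Semi-major axis a = (r_p + r_a)/2 = 11274 km = 1.127×10⁷ m.
Vis-viva: v² = μ(2/r − 1/a) = 3.986×10¹⁴ × (1.354×10⁻⁷ − 8.870×10⁻⁸) = 1.862×10⁷ m²/s².
v = 4315 m/s = 4.315 km/s.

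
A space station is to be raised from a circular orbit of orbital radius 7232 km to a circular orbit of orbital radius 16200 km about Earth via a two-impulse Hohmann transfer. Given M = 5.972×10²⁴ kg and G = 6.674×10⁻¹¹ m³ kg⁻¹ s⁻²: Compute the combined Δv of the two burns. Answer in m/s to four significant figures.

Δv_total ≈ 2369 m/s

μ = GM = 6.674×10⁻¹¹ × 5.972×10²⁴ = 3.986×10¹⁴ m³/s².
r₁ = 7232 km = 7.232×10⁶ m.
r₂ = 16200 km = 1.620×10⁷ m.
Transfer ellipse a_t = (r₁ + r₂)/2 = 1.172×10⁷ m.
At r₁: circular v_c1 = √(μ/r₁) = 7424 m/s; transfer-perigee v_p = √[μ(2/r₁ − 1/a_t)] = 8730 m/s.
Δv₁ = v_p − v_c1 = 1306 m/s.
At r₂: circular v_c2 = √(μ/r₂) = 4960 m/s; transfer-apogee v_a = √[μ(2/r₂ − 1/a_t)] = 3897 m/s.
Δv₂ = v_c2 − v_a = 1063 m/s.
Total Δv = Δv₁ + Δv₂ = 2369 m/s.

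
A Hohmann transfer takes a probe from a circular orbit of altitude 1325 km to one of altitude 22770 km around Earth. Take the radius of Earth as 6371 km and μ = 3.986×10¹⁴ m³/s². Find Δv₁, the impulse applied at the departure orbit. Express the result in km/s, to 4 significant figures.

Δv ≈ 1.856 km/s

r₁ = 6371 + 1325 = 7696.0 km = 7.6960×10⁶ m.
r₂ = 6371 + 22770 = 29141 km = 2.9141×10⁷ m.
Transfer ellipse a_t = (r₁ + r₂)/2 = 1.842×10⁷ m.
At r₁: circular v_c1 = √(μ/r₁) = 7197 m/s; transfer-perigee v_p = √[μ(2/r₁ − 1/a_t)] = 9052 m/s.
Δv₁ = v_p − v_c1 = 1856 m/s.
= 1.856 km/s.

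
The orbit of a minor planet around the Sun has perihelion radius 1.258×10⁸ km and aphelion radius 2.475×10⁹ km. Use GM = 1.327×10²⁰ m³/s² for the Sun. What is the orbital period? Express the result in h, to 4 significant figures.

Semi-major axis a = (r_p + r_a)/2 = (1.2580×10⁸ + 2.4750×10⁹)/2 = 1.3004×10⁹ km = 1.300×10¹² m.
By Kepler's third law T = 2π√(a³/μ) = 2π × 1.287×10⁸ = 8.088×10⁸ s.
= 2.247×10⁵ h.

T ≈ 224700 h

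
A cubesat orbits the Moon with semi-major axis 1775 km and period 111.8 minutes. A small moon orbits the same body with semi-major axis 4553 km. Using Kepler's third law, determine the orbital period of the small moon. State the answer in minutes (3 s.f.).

Kepler's third law: T² ∝ a³, so T₂ = T₁ (a₂/a₁)^(3/2).
a₂/a₁ = 2.565, (a₂/a₁)^(3/2) = 4.108.
T₂ = 111.8 × 4.108 = 459.3 minutes.

T₂ ≈ 459 minutes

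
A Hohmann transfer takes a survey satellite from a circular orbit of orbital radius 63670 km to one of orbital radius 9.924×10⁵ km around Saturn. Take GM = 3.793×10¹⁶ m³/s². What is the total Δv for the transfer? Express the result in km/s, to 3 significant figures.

r₁ = 63670 km = 6.367×10⁷ m.
r₂ = 9.924×10⁵ km = 9.924×10⁸ m.
Transfer ellipse a_t = (r₁ + r₂)/2 = 5.280×10⁸ m.
At r₁: circular v_c1 = √(μ/r₁) = 24410 m/s; transfer-perikrone v_p = √[μ(2/r₁ − 1/a_t)] = 33460 m/s.
Δv₁ = v_p − v_c1 = 9053 m/s.
At r₂: circular v_c2 = √(μ/r₂) = 6182 m/s; transfer-apokrone v_a = √[μ(2/r₂ − 1/a_t)] = 2147 m/s.
Δv₂ = v_c2 − v_a = 4036 m/s.
Total Δv = Δv₁ + Δv₂ = 13090 m/s = 13.09 km/s.

Δv_total ≈ 13.1 km/s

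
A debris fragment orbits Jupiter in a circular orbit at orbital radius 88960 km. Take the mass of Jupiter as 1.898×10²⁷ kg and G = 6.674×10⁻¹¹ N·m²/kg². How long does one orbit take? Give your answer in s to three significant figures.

μ = GM = 6.674×10⁻¹¹ × 1.898×10²⁷ = 1.267×10¹⁷ m³/s².
r = 88960 km = 8.896×10⁷ m.
Kepler's third law: T = 2π√(r³/μ) = 2π√((8.896×10⁷)³ / 1.267×10¹⁷).
r³/μ = 5.558×10⁶ s², so T = 2π × 2.357×10³ = 1.481×10⁴ s.

T ≈ 14800 s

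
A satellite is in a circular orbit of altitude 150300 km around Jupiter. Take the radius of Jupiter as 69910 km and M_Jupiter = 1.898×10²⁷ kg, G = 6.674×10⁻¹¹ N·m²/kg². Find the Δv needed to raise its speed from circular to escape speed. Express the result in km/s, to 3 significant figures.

Δv ≈ 9.93 km/s

μ = GM = 6.674×10⁻¹¹ × 1.898×10²⁷ = 1.267×10¹⁷ m³/s².
r = 69910 + 150300 = 220210 km = 2.2021×10⁸ m.
Circular speed v_c = √(μ/r) = 23980 m/s.
Escape speed v_esc = √(2μ/r) = √2 × v_c = 33920 m/s.
Δv = v_esc − v_c = 9935 m/s = 9.935 km/s.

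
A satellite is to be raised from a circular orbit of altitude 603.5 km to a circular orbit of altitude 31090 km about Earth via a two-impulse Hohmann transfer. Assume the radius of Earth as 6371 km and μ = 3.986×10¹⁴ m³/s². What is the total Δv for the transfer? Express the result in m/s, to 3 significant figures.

Δv_total ≈ 3690 m/s

r₁ = 6371 + 603.5 = 6974.5 km = 6.9745×10⁶ m.
r₂ = 6371 + 31090 = 37461 km = 3.7461×10⁷ m.
Transfer ellipse a_t = (r₁ + r₂)/2 = 2.222×10⁷ m.
At r₁: circular v_c1 = √(μ/r₁) = 7560 m/s; transfer-perigee v_p = √[μ(2/r₁ − 1/a_t)] = 9816 m/s.
Δv₁ = v_p − v_c1 = 2257 m/s.
At r₂: circular v_c2 = √(μ/r₂) = 3262 m/s; transfer-apogee v_a = √[μ(2/r₂ − 1/a_t)] = 1828 m/s.
Δv₂ = v_c2 − v_a = 1434 m/s.
Total Δv = Δv₁ + Δv₂ = 3691 m/s.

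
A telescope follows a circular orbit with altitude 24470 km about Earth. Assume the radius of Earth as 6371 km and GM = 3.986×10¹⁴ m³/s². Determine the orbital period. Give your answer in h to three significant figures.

T ≈ 15.0 h

r = 6371 + 24470 = 30841 km = 3.0841×10⁷ m.
Kepler's third law: T = 2π√(r³/μ) = 2π√((3.084×10⁷)³ / 3.986×10¹⁴).
r³/μ = 7.359×10⁷ s², so T = 2π × 8.579×10³ = 5.390×10⁴ s.
Converting: 5.390×10⁴ s ÷ 3600 = 14.97 h.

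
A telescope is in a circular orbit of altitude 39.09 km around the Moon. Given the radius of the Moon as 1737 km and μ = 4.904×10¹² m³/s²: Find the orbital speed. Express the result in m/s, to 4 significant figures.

v ≈ 1662 m/s

r = 1737 + 39.09 = 1776.1 km = 1.7761×10⁶ m.
For a circular orbit v = √(μ/r) = √(4.904×10¹² / 1.776×10⁶) = √(2.761×10⁶) = 1662 m/s.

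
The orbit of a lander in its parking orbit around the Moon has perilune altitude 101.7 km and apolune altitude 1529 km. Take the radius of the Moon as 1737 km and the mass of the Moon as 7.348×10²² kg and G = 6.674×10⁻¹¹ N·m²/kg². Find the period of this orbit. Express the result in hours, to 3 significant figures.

T ≈ 3.21 hours

μ = GM = 6.674×10⁻¹¹ × 7.348×10²² = 4.904×10¹² m³/s².
r_p = 1737 + 101.7 = 1838.7 km = 1.8387×10⁶ m.
r_a = 1737 + 1529 = 3266.0 km = 3.2660×10⁶ m.
Semi-major axis a = (r_p + r_a)/2 = (1838.7 + 3266.0)/2 = 2552.3 km = 2.552×10⁶ m.
By Kepler's third law T = 2π√(a³/μ) = 2π × 1.841×10³ = 1.157×10⁴ s.
= 3.214 hours.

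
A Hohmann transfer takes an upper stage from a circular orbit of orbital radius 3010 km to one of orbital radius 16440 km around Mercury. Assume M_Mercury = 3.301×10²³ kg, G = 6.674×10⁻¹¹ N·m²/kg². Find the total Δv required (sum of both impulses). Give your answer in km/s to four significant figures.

μ = GM = 6.674×10⁻¹¹ × 3.301×10²³ = 2.203×10¹³ m³/s².
r₁ = 3010 km = 3.010×10⁶ m.
r₂ = 16440 km = 1.644×10⁷ m.
Transfer ellipse a_t = (r₁ + r₂)/2 = 9.725×10⁶ m.
At r₁: circular v_c1 = √(μ/r₁) = 2705 m/s; transfer-periherm v_p = √[μ(2/r₁ − 1/a_t)] = 3518 m/s.
Δv₁ = v_p − v_c1 = 812.1 m/s.
At r₂: circular v_c2 = √(μ/r₂) = 1158 m/s; transfer-apoherm v_a = √[μ(2/r₂ − 1/a_t)] = 644.0 m/s.
Δv₂ = v_c2 − v_a = 513.6 m/s.
Total Δv = Δv₁ + Δv₂ = 1326 m/s = 1.326 km/s.

Δv_total ≈ 1.326 km/s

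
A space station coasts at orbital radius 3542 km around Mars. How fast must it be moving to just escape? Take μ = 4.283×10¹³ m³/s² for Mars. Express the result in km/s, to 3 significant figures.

r = 3542 km = 3.542×10⁶ m.
Escape speed v_esc = √(2μ/r) = √(2 × 4.283×10¹³ / 3.542×10⁶) = √(2.418×10⁷) = 4918 m/s.
= 4.918 km/s.

v_esc ≈ 4.92 km/s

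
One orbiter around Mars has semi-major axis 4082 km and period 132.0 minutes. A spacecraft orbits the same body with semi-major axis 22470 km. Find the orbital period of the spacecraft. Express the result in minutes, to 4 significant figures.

Kepler's third law: T² ∝ a³, so T₂ = T₁ (a₂/a₁)^(3/2).
a₂/a₁ = 5.505, (a₂/a₁)^(3/2) = 12.92.
T₂ = 132.0 × 12.92 = 1705 minutes.

T₂ ≈ 1705 minutes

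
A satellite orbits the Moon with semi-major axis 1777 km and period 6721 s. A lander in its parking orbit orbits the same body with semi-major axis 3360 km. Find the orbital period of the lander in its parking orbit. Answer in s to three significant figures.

T₂ ≈ 17500 s

Kepler's third law: T² ∝ a³, so T₂ = T₁ (a₂/a₁)^(3/2).
a₂/a₁ = 1.891, (a₂/a₁)^(3/2) = 2.600.
T₂ = 6721 × 2.600 = 17470 s.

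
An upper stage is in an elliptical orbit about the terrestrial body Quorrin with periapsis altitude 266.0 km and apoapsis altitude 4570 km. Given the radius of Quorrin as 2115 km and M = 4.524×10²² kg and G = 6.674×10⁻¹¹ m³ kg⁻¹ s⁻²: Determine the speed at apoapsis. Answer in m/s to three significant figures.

v ≈ 487 m/s

μ = GM = 6.674×10⁻¹¹ × 4.524×10²² = 3.019×10¹² m³/s².
r_p = 2115 + 266.0 = 2381.0 km = 2.3810×10⁶ m.
r_a = 2115 + 4570 = 6685.0 km = 6.6850×10⁶ m.
Semi-major axis a = (r_p + r_a)/2 = 4533.0 km = 4.533×10⁶ m.
Vis-viva: v² = μ(2/r − 1/a) = 3.019×10¹² × (2.992×10⁻⁷ − 2.206×10⁻⁷) = 2.372×10⁵ m²/s².
v = 487.1 m/s.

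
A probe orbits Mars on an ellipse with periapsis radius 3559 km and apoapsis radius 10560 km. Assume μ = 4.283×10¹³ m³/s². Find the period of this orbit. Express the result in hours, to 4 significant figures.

Semi-major axis a = (r_p + r_a)/2 = (3559.0 + 10560)/2 = 7059.5 km = 7.060×10⁶ m.
By Kepler's third law T = 2π√(a³/μ) = 2π × 2.866×10³ = 1.801×10⁴ s.
= 5.002 hours.

T ≈ 5.002 hours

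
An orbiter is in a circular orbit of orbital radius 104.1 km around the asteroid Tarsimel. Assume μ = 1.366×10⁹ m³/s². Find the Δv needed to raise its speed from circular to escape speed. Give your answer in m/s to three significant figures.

Δv ≈ 47.4 m/s

r = 104.1 km = 1.041×10⁵ m.
Circular speed v_c = √(μ/r) = 114.6 m/s.
Escape speed v_esc = √(2μ/r) = √2 × v_c = 162.0 m/s.
Δv = v_esc − v_c = 47.45 m/s.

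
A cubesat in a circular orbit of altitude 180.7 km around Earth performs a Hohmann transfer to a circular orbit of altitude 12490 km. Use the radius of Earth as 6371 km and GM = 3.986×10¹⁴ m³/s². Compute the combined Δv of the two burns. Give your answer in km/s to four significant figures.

r₁ = 6371 + 180.7 = 6551.7 km = 6.5517×10⁶ m.
r₂ = 6371 + 12490 = 18861 km = 1.8861×10⁷ m.
Transfer ellipse a_t = (r₁ + r₂)/2 = 1.271×10⁷ m.
At r₁: circular v_c1 = √(μ/r₁) = 7800 m/s; transfer-perigee v_p = √[μ(2/r₁ − 1/a_t)] = 9503 m/s.
Δv₁ = v_p − v_c1 = 1703 m/s.
At r₂: circular v_c2 = √(μ/r₂) = 4597 m/s; transfer-apogee v_a = √[μ(2/r₂ − 1/a_t)] = 3301 m/s.
Δv₂ = v_c2 − v_a = 1296 m/s.
Total Δv = Δv₁ + Δv₂ = 2999 m/s = 2.999 km/s.

Δv_total ≈ 2.999 km/s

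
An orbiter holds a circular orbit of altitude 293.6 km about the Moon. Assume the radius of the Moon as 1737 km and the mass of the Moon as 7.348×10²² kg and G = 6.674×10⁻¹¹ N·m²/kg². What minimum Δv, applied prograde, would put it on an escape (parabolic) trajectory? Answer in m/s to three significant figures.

μ = GM = 6.674×10⁻¹¹ × 7.348×10²² = 4.904×10¹² m³/s².
r = 1737 + 293.6 = 2030.6 km = 2.0306×10⁶ m.
Circular speed v_c = √(μ/r) = 1554 m/s.
Escape speed v_esc = √(2μ/r) = √2 × v_c = 2198 m/s.
Δv = v_esc − v_c = 643.7 m/s.

Δv ≈ 644 m/s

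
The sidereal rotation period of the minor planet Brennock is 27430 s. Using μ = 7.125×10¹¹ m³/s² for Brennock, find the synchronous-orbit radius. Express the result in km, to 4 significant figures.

r_sync ≈ 2386 km

A synchronous orbit has period T, so by Kepler's third law a = (μT²/4π²)^(1/3).
μT²/4π² = 7.125×10¹¹ × (2.743×10⁴)² / 39.48 = 1.358×10¹⁹ m³.
a = 2.386×10⁶ m = 2385.8 km.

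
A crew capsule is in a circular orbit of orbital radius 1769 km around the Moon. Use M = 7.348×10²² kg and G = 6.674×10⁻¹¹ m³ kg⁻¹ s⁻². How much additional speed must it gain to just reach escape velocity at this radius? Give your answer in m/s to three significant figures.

μ = GM = 6.674×10⁻¹¹ × 7.348×10²² = 4.904×10¹² m³/s².
r = 1769 km = 1.769×10⁶ m.
Circular speed v_c = √(μ/r) = 1665 m/s.
Escape speed v_esc = √(2μ/r) = √2 × v_c = 2355 m/s.
Δv = v_esc − v_c = 689.7 m/s.

Δv ≈ 690 m/s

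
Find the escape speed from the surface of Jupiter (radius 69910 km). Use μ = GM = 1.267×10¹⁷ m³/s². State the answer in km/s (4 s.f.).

v_esc ≈ 60.21 km/s

r = R = 6.991×10⁷ m.
Escape speed v_esc = √(2μ/r) = √(2 × 1.267×10¹⁷ / 6.991×10⁷) = √(3.625×10⁹) = 60210 m/s.
= 60.21 km/s.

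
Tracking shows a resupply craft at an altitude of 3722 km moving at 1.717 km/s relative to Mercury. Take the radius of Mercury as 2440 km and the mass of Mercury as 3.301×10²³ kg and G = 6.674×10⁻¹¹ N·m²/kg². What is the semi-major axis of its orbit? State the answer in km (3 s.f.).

μ = GM = 6.674×10⁻¹¹ × 3.301×10²³ = 2.203×10¹³ m³/s².
r = 2440 + 3722 = 6162.0 km = 6.162×10⁶ m.
Specific orbital energy ε = v²/2 − μ/r = (1717)²/2 − 2.203×10¹³/6.162×10⁶ = -2.101×10⁶ J/kg.
Since ε = −μ/(2a), a = −μ/(2ε) = 5.242×10⁶ m = 5242.4 km.

a ≈ 5240 km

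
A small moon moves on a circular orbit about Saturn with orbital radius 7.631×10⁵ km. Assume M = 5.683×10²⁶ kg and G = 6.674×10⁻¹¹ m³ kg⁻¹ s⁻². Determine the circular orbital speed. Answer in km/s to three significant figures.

μ = GM = 6.674×10⁻¹¹ × 5.683×10²⁶ = 3.793×10¹⁶ m³/s².
r = 7.631×10⁵ km = 7.631×10⁸ m.
For a circular orbit v = √(μ/r) = √(3.793×10¹⁶ / 7.631×10⁸) = √(4.970×10⁷) = 7050 m/s.
That is 7.050 km/s.

v ≈ 7.05 km/s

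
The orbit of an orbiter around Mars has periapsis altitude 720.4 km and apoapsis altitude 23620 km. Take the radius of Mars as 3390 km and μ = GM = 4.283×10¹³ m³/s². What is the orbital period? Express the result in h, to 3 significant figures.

T ≈ 16.4 h

r_p = 3390 + 720.4 = 4110.4 km = 4.1104×10⁶ m.
r_a = 3390 + 23620 = 27010 km = 2.7010×10⁷ m.
Semi-major axis a = (r_p + r_a)/2 = (4110.4 + 27010)/2 = 15560 km = 1.556×10⁷ m.
By Kepler's third law T = 2π√(a³/μ) = 2π × 9.379×10³ = 5.893×10⁴ s.
= 16.37 h.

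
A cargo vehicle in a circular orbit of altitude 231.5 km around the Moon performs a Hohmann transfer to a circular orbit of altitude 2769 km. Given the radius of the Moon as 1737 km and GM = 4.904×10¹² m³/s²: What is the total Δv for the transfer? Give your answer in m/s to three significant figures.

Δv_total ≈ 514 m/s

r₁ = 1737 + 231.5 = 1968.5 km = 1.9685×10⁶ m.
r₂ = 1737 + 2769 = 4506.0 km = 4.5060×10⁶ m.
Transfer ellipse a_t = (r₁ + r₂)/2 = 3.237×10⁶ m.
At r₁: circular v_c1 = √(μ/r₁) = 1578 m/s; transfer-perilune v_p = √[μ(2/r₁ − 1/a_t)] = 1862 m/s.
Δv₁ = v_p − v_c1 = 283.8 m/s.
At r₂: circular v_c2 = √(μ/r₂) = 1043 m/s; transfer-apolune v_a = √[μ(2/r₂ − 1/a_t)] = 813.5 m/s.
Δv₂ = v_c2 − v_a = 229.7 m/s.
Total Δv = Δv₁ + Δv₂ = 513.5 m/s.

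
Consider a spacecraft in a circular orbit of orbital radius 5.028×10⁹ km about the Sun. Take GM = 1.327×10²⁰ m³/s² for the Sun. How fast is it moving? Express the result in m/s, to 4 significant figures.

v ≈ 5137 m/s

r = 5.028×10⁹ km = 5.028×10¹² m.
For a circular orbit v = √(μ/r) = √(1.327×10²⁰ / 5.028×10¹²) = √(2.639×10⁷) = 5137 m/s.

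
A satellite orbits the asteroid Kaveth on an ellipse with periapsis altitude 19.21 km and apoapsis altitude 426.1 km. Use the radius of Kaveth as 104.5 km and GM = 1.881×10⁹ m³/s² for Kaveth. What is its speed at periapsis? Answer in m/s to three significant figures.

r_p = 104.5 + 19.21 = 123.71 km = 1.2371×10⁵ m.
r_a = 104.5 + 426.1 = 530.60 km = 5.3060×10⁵ m.
Semi-major axis a = (r_p + r_a)/2 = 327.16 km = 3.272×10⁵ m.
Vis-viva: v² = μ(2/r − 1/a) = 1.881×10⁹ × (1.617×10⁻⁵ − 3.057×10⁻⁶) = 2.466×10⁴ m²/s².
v = 157.0 m/s.

v ≈ 157 m/s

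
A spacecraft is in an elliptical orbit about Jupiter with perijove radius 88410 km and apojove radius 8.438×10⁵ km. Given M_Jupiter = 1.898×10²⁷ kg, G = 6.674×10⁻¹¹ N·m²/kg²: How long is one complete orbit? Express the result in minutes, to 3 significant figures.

μ = GM = 6.674×10⁻¹¹ × 1.898×10²⁷ = 1.267×10¹⁷ m³/s².
Semi-major axis a = (r_p + r_a)/2 = (88410 + 8.4380×10⁵)/2 = 4.6610×10⁵ km = 4.661×10⁸ m.
By Kepler's third law T = 2π√(a³/μ) = 2π × 2.827×10⁴ = 1.776×10⁵ s.
= 2961 minutes.

T ≈ 2960 minutes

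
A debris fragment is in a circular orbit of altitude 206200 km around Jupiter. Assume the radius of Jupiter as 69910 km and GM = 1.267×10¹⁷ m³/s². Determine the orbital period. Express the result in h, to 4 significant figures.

r = 69910 + 206200 = 276110 km = 2.7611×10⁸ m.
Kepler's third law: T = 2π√(r³/μ) = 2π√((2.761×10⁸)³ / 1.267×10¹⁷).
r³/μ = 1.661×10⁸ s², so T = 2π × 1.289×10⁴ = 8.099×10⁴ s.
Converting: 8.099×10⁴ s ÷ 3600 = 22.50 h.

T ≈ 22.50 h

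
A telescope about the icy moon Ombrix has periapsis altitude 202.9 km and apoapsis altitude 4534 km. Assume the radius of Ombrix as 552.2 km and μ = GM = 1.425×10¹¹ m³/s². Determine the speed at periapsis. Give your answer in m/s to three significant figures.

v ≈ 573 m/s

r_p = 552.2 + 202.9 = 755.10 km = 7.5510×10⁵ m.
r_a = 552.2 + 4534 = 5086.2 km = 5.0862×10⁶ m.
Semi-major axis a = (r_p + r_a)/2 = 2920.7 km = 2.921×10⁶ m.
Vis-viva: v² = μ(2/r − 1/a) = 1.425×10¹¹ × (2.649×10⁻⁶ − 3.424×10⁻⁷) = 3.286×10⁵ m²/s².
v = 573.3 m/s.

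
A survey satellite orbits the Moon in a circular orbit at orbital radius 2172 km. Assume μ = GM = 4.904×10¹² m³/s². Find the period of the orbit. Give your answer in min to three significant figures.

T ≈ 151 min

r = 2172 km = 2.172×10⁶ m.
Kepler's third law: T = 2π√(r³/μ) = 2π√((2.172×10⁶)³ / 4.904×10¹²).
r³/μ = 2.089×10⁶ s², so T = 2π × 1.445×10³ = 9.082×10³ s.
Converting: 9.082×10³ s ÷ 60.00 = 151.4 min.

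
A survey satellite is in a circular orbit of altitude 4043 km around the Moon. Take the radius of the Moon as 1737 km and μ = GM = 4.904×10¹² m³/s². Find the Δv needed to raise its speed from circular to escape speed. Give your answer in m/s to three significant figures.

r = 1737 + 4043 = 5780.0 km = 5.7800×10⁶ m.
Circular speed v_c = √(μ/r) = 921.1 m/s.
Escape speed v_esc = √(2μ/r) = √2 × v_c = 1303 m/s.
Δv = v_esc − v_c = 381.5 m/s.

Δv ≈ 382 m/s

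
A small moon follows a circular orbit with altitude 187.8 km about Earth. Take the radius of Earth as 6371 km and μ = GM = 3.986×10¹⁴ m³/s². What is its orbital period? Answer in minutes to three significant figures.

T ≈ 88.1 minutes

r = 6371 + 187.8 = 6558.8 km = 6.5588×10⁶ m.
Kepler's third law: T = 2π√(r³/μ) = 2π√((6.559×10⁶)³ / 3.986×10¹⁴).
r³/μ = 7.078×10⁵ s², so T = 2π × 8.413×10² = 5.286×10³ s.
Converting: 5.286×10³ s ÷ 60.00 = 88.10 minutes.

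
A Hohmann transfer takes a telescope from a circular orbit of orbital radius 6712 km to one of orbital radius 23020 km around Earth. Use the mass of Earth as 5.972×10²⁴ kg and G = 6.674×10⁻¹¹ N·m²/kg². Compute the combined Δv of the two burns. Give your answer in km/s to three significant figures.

Δv_total ≈ 3.25 km/s

μ = GM = 6.674×10⁻¹¹ × 5.972×10²⁴ = 3.986×10¹⁴ m³/s².
r₁ = 6712 km = 6.712×10⁶ m.
r₂ = 23020 km = 2.302×10⁷ m.
Transfer ellipse a_t = (r₁ + r₂)/2 = 1.487×10⁷ m.
At r₁: circular v_c1 = √(μ/r₁) = 7706 m/s; transfer-perigee v_p = √[μ(2/r₁ − 1/a_t)] = 9589 m/s.
Δv₁ = v_p − v_c1 = 1883 m/s.
At r₂: circular v_c2 = √(μ/r₂) = 4161 m/s; transfer-apogee v_a = √[μ(2/r₂ − 1/a_t)] = 2796 m/s.
Δv₂ = v_c2 − v_a = 1365 m/s.
Total Δv = Δv₁ + Δv₂ = 3248 m/s = 3.248 km/s.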